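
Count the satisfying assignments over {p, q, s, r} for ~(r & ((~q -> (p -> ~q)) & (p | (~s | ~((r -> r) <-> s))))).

Initial set: {~(r & ((~q -> (p -> ~q)) & (p | (~s | ~((r -> r) <-> s)))))}.
~(r & ((~q -> (p -> ~q)) & (p | (~s | ~((r -> r) <-> s))))): β-rule — branch into ~r  //  ~((~q -> (p -> ~q)) & (p | (~s | ~((r -> r) <-> s)))).
  branch 1 (add ~r):
    ○ open, literals {r=false}.
  branch 2 (add ~((~q -> (p -> ~q)) & (p | (~s | ~((r -> r) <-> s))))):
    ~((~q -> (p -> ~q)) & (p | (~s | ~((r -> r) <-> s)))): β-rule — branch into ~(~q -> (p -> ~q))  //  ~(p | (~s | ~((r -> r) <-> s))).
      branch 2.1 (add ~(~q -> (p -> ~q))):
        ~(~q -> (p -> ~q)): α-rule — add ~q, ~(p -> ~q).
        ~(p -> ~q): α-rule — add p, ~~q.
        × closes — contains both q and ~q.
      branch 2.2 (add ~(p | (~s | ~((r -> r) <-> s)))):
        ~(p | (~s | ~((r -> r) <-> s))): α-rule — add ~p, ~(~s | ~((r -> r) <-> s)).
        ~(~s | ~((r -> r) <-> s)): α-rule — add ~~s, ~~((r -> r) <-> s).
        ~~((r -> r) <-> s): β-rule — branch into (r -> r), s  //  ~(r -> r), ~s.
          branch 2.2.1 (add (r -> r), s):
            (r -> r): β-rule — branch into ~r  //  r.
              branch 2.2.1.1 (add ~r):
                ○ open, literals {p=false, r=false, s=true}.
              branch 2.2.1.2 (add r):
                ○ open, literals {p=false, r=true, s=true}.
          branch 2.2.2 (add ~(r -> r), ~s):
            × closes — contains both s and ~s.
2 branches closed, 3 open.
Each open branch fixes some atoms; the unmentioned ones are free. Counting distinct full assignments: branch {r=false} (p, q, s) contributes 8 new; branch {p=false, r=false, s=true} (q) contributes 0 new; branch {p=false, r=true, s=true} (q) contributes 2 new. Total: 10.

10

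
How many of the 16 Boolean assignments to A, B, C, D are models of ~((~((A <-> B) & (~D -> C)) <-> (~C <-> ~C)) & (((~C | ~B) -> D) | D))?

11

Initial set: {~((~((A <-> B) & (~D -> C)) <-> (~C <-> ~C)) & (((~C | ~B) -> D) | D))}.
~((~((A <-> B) & (~D -> C)) <-> (~C <-> ~C)) & (((~C | ~B) -> D) | D)): β-rule — branch into ~(~((A <-> B) & (~D -> C)) <-> (~C <-> ~C))  //  ~(((~C | ~B) -> D) | D).
  branch 1 (add ~(~((A <-> B) & (~D -> C)) <-> (~C <-> ~C))):
    ~(~((A <-> B) & (~D -> C)) <-> (~C <-> ~C)): β-rule — branch into ~((A <-> B) & (~D -> C)), ~(~C <-> ~C)  //  ~~((A <-> B) & (~D -> C)), (~C <-> ~C).
      branch 1.1 (add ~((A <-> B) & (~D -> C)), ~(~C <-> ~C)):
        ~((A <-> B) & (~D -> C)): β-rule — branch into ~(A <-> B)  //  ~(~D -> C).
          branch 1.1.1 (add ~(A <-> B)):
            ~(~C <-> ~C): β-rule — branch into ~C, ~~C  //  ~~C, ~C.
              branch 1.1.1.1 (add ~C, ~~C):
                × closes — contains both C and ~C.
              branch 1.1.1.2 (add ~~C, ~C):
                × closes — contains both C and ~C.
          branch 1.1.2 (add ~(~D -> C)):
            ~(~D -> C): α-rule — add ~D, ~C.
            ~(~C <-> ~C): β-rule — branch into ~C, ~~C  //  ~~C, ~C.
              branch 1.1.2.1 (add ~C, ~~C):
                × closes — contains both C and ~C.
              branch 1.1.2.2 (add ~~C, ~C):
                × closes — contains both C and ~C.
      branch 1.2 (add ~~((A <-> B) & (~D -> C)), (~C <-> ~C)):
        ~~((A <-> B) & (~D -> C)): α-rule — add (A <-> B), (~D -> C).
        (~C <-> ~C): β-rule — branch into ~C, ~C  //  ~~C, ~~C.
          branch 1.2.1 (add ~C, ~C):
            (A <-> B): β-rule — branch into A, B  //  ~A, ~B.
              branch 1.2.1.1 (add A, B):
                (~D -> C): β-rule — branch into ~~D  //  C.
                  branch 1.2.1.1.1 (add ~~D):
                    ○ open, literals {A=T, B=T, C=F, D=T}.
                  branch 1.2.1.1.2 (add C):
                    × closes — contains both C and ~C.
              branch 1.2.1.2 (add ~A, ~B):
                (~D -> C): β-rule — branch into ~~D  //  C.
                  branch 1.2.1.2.1 (add ~~D):
                    ○ open, literals {A=F, B=F, C=F, D=T}.
                  branch 1.2.1.2.2 (add C):
                    × closes — contains both C and ~C.
          branch 1.2.2 (add ~~C, ~~C):
            (A <-> B): β-rule — branch into A, B  //  ~A, ~B.
              branch 1.2.2.1 (add A, B):
                (~D -> C): β-rule — branch into ~~D  //  C.
                  branch 1.2.2.1.1 (add ~~D):
                    ○ open, literals {A=T, B=T, C=T, D=T}.
                  branch 1.2.2.1.2 (add C):
                    ○ open, literals {A=T, B=T, C=T}.
              branch 1.2.2.2 (add ~A, ~B):
                (~D -> C): β-rule — branch into ~~D  //  C.
                  branch 1.2.2.2.1 (add ~~D):
                    ○ open, literals {A=F, B=F, C=T, D=T}.
                  branch 1.2.2.2.2 (add C):
                    ○ open, literals {A=F, B=F, C=T}.
  branch 2 (add ~(((~C | ~B) -> D) | D)):
    ~(((~C | ~B) -> D) | D): α-rule — add ~((~C | ~B) -> D), ~D.
    ~((~C | ~B) -> D): α-rule — add (~C | ~B), ~D.
    (~C | ~B): β-rule — branch into ~C  //  ~B.
      branch 2.1 (add ~C):
        ○ open, literals {C=F, D=F}.
      branch 2.2 (add ~B):
        ○ open, literals {B=F, D=F}.
6 branches closed, 8 open.
Each open branch fixes some atoms; the unmentioned ones are free. Counting distinct full assignments: branch {A=T, B=T, C=F, D=T} (none free) contributes 1 new; branch {A=F, B=F, C=F, D=T} (none free) contributes 1 new; branch {A=T, B=T, C=T, D=T} (none free) contributes 1 new; branch {A=T, B=T, C=T} (D) contributes 1 new; branch {A=F, B=F, C=T, D=T} (none free) contributes 1 new; branch {A=F, B=F, C=T} (D) contributes 1 new; branch {C=F, D=F} (A, B) contributes 4 new; branch {B=F, D=F} (A, C) contributes 1 new. Total: 11.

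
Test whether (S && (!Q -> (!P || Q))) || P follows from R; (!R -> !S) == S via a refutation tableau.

Initial set: {R; ((!R -> !S) == S); !((S && (!Q -> (!P || Q))) || P)}.
!((S && (!Q -> (!P || Q))) || P): α-rule — add !(S && (!Q -> (!P || Q))), !P.
((!R -> !S) == S): β-rule — branch into (!R -> !S), S  //  !(!R -> !S), !S.
  branch 1 (add (!R -> !S), S):
    !(S && (!Q -> (!P || Q))): β-rule — branch into !S  //  !(!Q -> (!P || Q)).
      branch 1.1 (add !S):
        × closes — contains both S and !S.
      branch 1.2 (add !(!Q -> (!P || Q))):
        !(!Q -> (!P || Q)): α-rule — add !Q, !(!P || Q).
        !(!P || Q): α-rule — add !!P, !Q.
        × closes — contains both P and !P.
  branch 2 (add !(!R -> !S), !S):
    !(!R -> !S): α-rule — add !R, !!S.
    × closes — contains both R and !R.
All 3 branches close.
Every branch closed, so the premises entail the conclusion.

Yes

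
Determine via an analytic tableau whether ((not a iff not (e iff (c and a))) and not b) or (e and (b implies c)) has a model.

Initial set: {T (((not a iff not (e iff (c and a))) and not b) or (e and (b implies c)))}.
T (((not a iff not (e iff (c and a))) and not b) or (e and (b implies c))): β-rule — branch into T ((not a iff not (e iff (c and a))) and not b)  //  T (e and (b implies c)).
  branch 1 (add T ((not a iff not (e iff (c and a))) and not b)):
    T ((not a iff not (e iff (c and a))) and not b): α-rule — add T (not a iff not (e iff (c and a))), T not b.
    T (not a iff not (e iff (c and a))): β-rule — branch into T not a, T not (e iff (c and a))  //  F not a, F not (e iff (c and a)).
      branch 1.1 (add T not a, T not (e iff (c and a))):
        T not (e iff (c and a)): β-rule — branch into T e, F (c and a)  //  F e, T (c and a).
          branch 1.1.1 (add T e, F (c and a)):
            F (c and a): β-rule — branch into F c  //  F a.
              branch 1.1.1.1 (add F c):
                ○ open, literals {a=false, b=false, c=false, e=true}.
              branch 1.1.1.2 (add F a):
                ○ open, literals {a=false, b=false, e=true}.
          branch 1.1.2 (add F e, T (c and a)):
            T (c and a): α-rule — add T c, T a.
            × closes — contains both a and not a.
      branch 1.2 (add F not a, F not (e iff (c and a))):
        F not (e iff (c and a)): β-rule — branch into T e, T (c and a)  //  F e, F (c and a).
          branch 1.2.1 (add T e, T (c and a)):
            T (c and a): α-rule — add T c, T a.
            ○ open, literals {a=true, b=false, c=true, e=true}.
          branch 1.2.2 (add F e, F (c and a)):
            F (c and a): β-rule — branch into F c  //  F a.
              branch 1.2.2.1 (add F c):
                ○ open, literals {a=true, b=false, c=false, e=false}.
              branch 1.2.2.2 (add F a):
                × closes — contains both a and not a.
  branch 2 (add T (e and (b implies c))):
    T (e and (b implies c)): α-rule — add T e, T (b implies c).
    T (b implies c): β-rule — branch into F b  //  T c.
      branch 2.1 (add F b):
        ○ open, literals {b=false, e=true}.
      branch 2.2 (add T c):
        ○ open, literals {c=true, e=true}.
2 branches closed, 6 open.
An open branch gives a satisfying assignment: a=false, b=false, c=false, e=true.

Satisfiable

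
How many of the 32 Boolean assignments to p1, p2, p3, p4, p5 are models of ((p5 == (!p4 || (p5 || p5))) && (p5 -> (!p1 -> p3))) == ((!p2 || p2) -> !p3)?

Initial set: {(((p5 == (!p4 || (p5 || p5))) && (p5 -> (!p1 -> p3))) == ((!p2 || p2) -> !p3))}.
(((p5 == (!p4 || (p5 || p5))) && (p5 -> (!p1 -> p3))) == ((!p2 || p2) -> !p3)): β-rule — branch into ((p5 == (!p4 || (p5 || p5))) && (p5 -> (!p1 -> p3))), ((!p2 || p2) -> !p3)  //  !((p5 == (!p4 || (p5 || p5))) && (p5 -> (!p1 -> p3))), !((!p2 || p2) -> !p3).
  branch 1 (add ((p5 == (!p4 || (p5 || p5))) && (p5 -> (!p1 -> p3))), ((!p2 || p2) -> !p3)):
    ((p5 == (!p4 || (p5 || p5))) && (p5 -> (!p1 -> p3))): α-rule — add (p5 == (!p4 || (p5 || p5))), (p5 -> (!p1 -> p3)).
    ((!p2 || p2) -> !p3): β-rule — branch into !(!p2 || p2)  //  !p3.
      branch 1.1 (add !(!p2 || p2)):
        !(!p2 || p2): α-rule — add !!p2, !p2.
        × closes — contains both p2 and !p2.
      branch 1.2 (add !p3):
        (p5 == (!p4 || (p5 || p5))): β-rule — branch into p5, (!p4 || (p5 || p5))  //  !p5, !(!p4 || (p5 || p5)).
          branch 1.2.1 (add p5, (!p4 || (p5 || p5))):
            (p5 -> (!p1 -> p3)): β-rule — branch into !p5  //  (!p1 -> p3).
              branch 1.2.1.1 (add !p5):
                × closes — contains both p5 and !p5.
              branch 1.2.1.2 (add (!p1 -> p3)):
                (!p4 || (p5 || p5)): β-rule — branch into !p4  //  (p5 || p5).
                  branch 1.2.1.2.1 (add !p4):
                    (!p1 -> p3): β-rule — branch into !!p1  //  p3.
                      branch 1.2.1.2.1.1 (add !!p1):
                        ○ open, literals {p1=T, p3=F, p4=F, p5=T}.
                      branch 1.2.1.2.1.2 (add p3):
                        × closes — contains both p3 and !p3.
                  branch 1.2.1.2.2 (add (p5 || p5)):
                    (!p1 -> p3): β-rule — branch into !!p1  //  p3.
                      branch 1.2.1.2.2.1 (add !!p1):
                        (p5 || p5): β-rule — branch into p5  //  p5.
                          branch 1.2.1.2.2.1.1 (add p5):
                            ○ open, literals {p1=T, p3=F, p5=T}.
                          branch 1.2.1.2.2.1.2 (add p5):
                            ○ open, literals {p1=T, p3=F, p5=T}.
                      branch 1.2.1.2.2.2 (add p3):
                        × closes — contains both p3 and !p3.
          branch 1.2.2 (add !p5, !(!p4 || (p5 || p5))):
            !(!p4 || (p5 || p5)): α-rule — add !!p4, !(p5 || p5).
            !(p5 || p5): α-rule — add !p5, !p5.
            (p5 -> (!p1 -> p3)): β-rule — branch into !p5  //  (!p1 -> p3).
              branch 1.2.2.1 (add !p5):
                ○ open, literals {p3=F, p4=T, p5=F}.
              branch 1.2.2.2 (add (!p1 -> p3)):
                (!p1 -> p3): β-rule — branch into !!p1  //  p3.
                  branch 1.2.2.2.1 (add !!p1):
                    ○ open, literals {p1=T, p3=F, p4=T, p5=F}.
                  branch 1.2.2.2.2 (add p3):
                    × closes — contains both p3 and !p3.
  branch 2 (add !((p5 == (!p4 || (p5 || p5))) && (p5 -> (!p1 -> p3))), !((!p2 || p2) -> !p3)):
    !((!p2 || p2) -> !p3): α-rule — add (!p2 || p2), !!p3.
    !((p5 == (!p4 || (p5 || p5))) && (p5 -> (!p1 -> p3))): β-rule — branch into !(p5 == (!p4 || (p5 || p5)))  //  !(p5 -> (!p1 -> p3)).
      branch 2.1 (add !(p5 == (!p4 || (p5 || p5)))):
        (!p2 || p2): β-rule — branch into !p2  //  p2.
          branch 2.1.1 (add !p2):
            !(p5 == (!p4 || (p5 || p5))): β-rule — branch into p5, !(!p4 || (p5 || p5))  //  !p5, (!p4 || (p5 || p5)).
              branch 2.1.1.1 (add p5, !(!p4 || (p5 || p5))):
                !(!p4 || (p5 || p5)): α-rule — add !!p4, !(p5 || p5).
                !(p5 || p5): α-rule — add !p5, !p5.
                × closes — contains both p5 and !p5.
              branch 2.1.1.2 (add !p5, (!p4 || (p5 || p5))):
                (!p4 || (p5 || p5)): β-rule — branch into !p4  //  (p5 || p5).
                  branch 2.1.1.2.1 (add !p4):
                    ○ open, literals {p2=F, p3=T, p4=F, p5=F}.
                  branch 2.1.1.2.2 (add (p5 || p5)):
                    (p5 || p5): β-rule — branch into p5  //  p5.
                      branch 2.1.1.2.2.1 (add p5):
                        × closes — contains both p5 and !p5.
                      branch 2.1.1.2.2.2 (add p5):
                        × closes — contains both p5 and !p5.
          branch 2.1.2 (add p2):
            !(p5 == (!p4 || (p5 || p5))): β-rule — branch into p5, !(!p4 || (p5 || p5))  //  !p5, (!p4 || (p5 || p5)).
              branch 2.1.2.1 (add p5, !(!p4 || (p5 || p5))):
                !(!p4 || (p5 || p5)): α-rule — add !!p4, !(p5 || p5).
                !(p5 || p5): α-rule — add !p5, !p5.
                × closes — contains both p5 and !p5.
              branch 2.1.2.2 (add !p5, (!p4 || (p5 || p5))):
                (!p4 || (p5 || p5)): β-rule — branch into !p4  //  (p5 || p5).
                  branch 2.1.2.2.1 (add !p4):
                    ○ open, literals {p2=T, p3=T, p4=F, p5=F}.
                  branch 2.1.2.2.2 (add (p5 || p5)):
                    (p5 || p5): β-rule — branch into p5  //  p5.
                      branch 2.1.2.2.2.1 (add p5):
                        × closes — contains both p5 and !p5.
                      branch 2.1.2.2.2.2 (add p5):
                        × closes — contains both p5 and !p5.
      branch 2.2 (add !(p5 -> (!p1 -> p3))):
        !(p5 -> (!p1 -> p3)): α-rule — add p5, !(!p1 -> p3).
        !(!p1 -> p3): α-rule — add !p1, !p3.
        × closes — contains both p3 and !p3.
12 branches closed, 7 open.
Each open branch fixes some atoms; the unmentioned ones are free. Counting distinct full assignments: branch {p1=T, p3=F, p4=F, p5=T} (p2) contributes 2 new; branch {p1=T, p3=F, p5=T} (p2, p4) contributes 2 new; branch {p1=T, p3=F, p5=T} (p2, p4) contributes 0 new; branch {p3=F, p4=T, p5=F} (p1, p2) contributes 4 new; branch {p1=T, p3=F, p4=T, p5=F} (p2) contributes 0 new; branch {p2=F, p3=T, p4=F, p5=F} (p1) contributes 2 new; branch {p2=T, p3=T, p4=F, p5=F} (p1) contributes 2 new. Total: 12.

12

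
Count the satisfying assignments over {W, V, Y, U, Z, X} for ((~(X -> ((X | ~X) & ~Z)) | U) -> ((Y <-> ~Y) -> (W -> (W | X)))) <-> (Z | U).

Initial set: {(((~(X -> ((X | ~X) & ~Z)) | U) -> ((Y <-> ~Y) -> (W -> (W | X)))) <-> (Z | U))}.
(((~(X -> ((X | ~X) & ~Z)) | U) -> ((Y <-> ~Y) -> (W -> (W | X)))) <-> (Z | U)): β-rule — branch into ((~(X -> ((X | ~X) & ~Z)) | U) -> ((Y <-> ~Y) -> (W -> (W | X)))), (Z | U)  //  ~((~(X -> ((X | ~X) & ~Z)) | U) -> ((Y <-> ~Y) -> (W -> (W | X)))), ~(Z | U).
  branch 1 (add ((~(X -> ((X | ~X) & ~Z)) | U) -> ((Y <-> ~Y) -> (W -> (W | X)))), (Z | U)):
    ((~(X -> ((X | ~X) & ~Z)) | U) -> ((Y <-> ~Y) -> (W -> (W | X)))): β-rule — branch into ~(~(X -> ((X | ~X) & ~Z)) | U)  //  ((Y <-> ~Y) -> (W -> (W | X))).
      branch 1.1 (add ~(~(X -> ((X | ~X) & ~Z)) | U)):
        ~(~(X -> ((X | ~X) & ~Z)) | U): α-rule — add ~~(X -> ((X | ~X) & ~Z)), ~U.
        (Z | U): β-rule — branch into Z  //  U.
          branch 1.1.1 (add Z):
            ~~(X -> ((X | ~X) & ~Z)): β-rule — branch into ~X  //  ((X | ~X) & ~Z).
              branch 1.1.1.1 (add ~X):
                ○ open, literals {U=0, X=0, Z=1}.
              branch 1.1.1.2 (add ((X | ~X) & ~Z)):
                ((X | ~X) & ~Z): α-rule — add (X | ~X), ~Z.
                × closes — contains both Z and ~Z.
          branch 1.1.2 (add U):
            × closes — contains both U and ~U.
      branch 1.2 (add ((Y <-> ~Y) -> (W -> (W | X)))):
        (Z | U): β-rule — branch into Z  //  U.
          branch 1.2.1 (add Z):
            ((Y <-> ~Y) -> (W -> (W | X))): β-rule — branch into ~(Y <-> ~Y)  //  (W -> (W | X)).
              branch 1.2.1.1 (add ~(Y <-> ~Y)):
                ~(Y <-> ~Y): β-rule — branch into Y, ~~Y  //  ~Y, ~Y.
                  branch 1.2.1.1.1 (add Y, ~~Y):
                    ○ open, literals {Y=1, Z=1}.
                  branch 1.2.1.1.2 (add ~Y, ~Y):
                    ○ open, literals {Y=0, Z=1}.
              branch 1.2.1.2 (add (W -> (W | X))):
                (W -> (W | X)): β-rule — branch into ~W  //  (W | X).
                  branch 1.2.1.2.1 (add ~W):
                    ○ open, literals {W=0, Z=1}.
                  branch 1.2.1.2.2 (add (W | X)):
                    (W | X): β-rule — branch into W  //  X.
                      branch 1.2.1.2.2.1 (add W):
                        ○ open, literals {W=1, Z=1}.
                      branch 1.2.1.2.2.2 (add X):
                        ○ open, literals {X=1, Z=1}.
          branch 1.2.2 (add U):
            ((Y <-> ~Y) -> (W -> (W | X))): β-rule — branch into ~(Y <-> ~Y)  //  (W -> (W | X)).
              branch 1.2.2.1 (add ~(Y <-> ~Y)):
                ~(Y <-> ~Y): β-rule — branch into Y, ~~Y  //  ~Y, ~Y.
                  branch 1.2.2.1.1 (add Y, ~~Y):
                    ○ open, literals {U=1, Y=1}.
                  branch 1.2.2.1.2 (add ~Y, ~Y):
                    ○ open, literals {U=1, Y=0}.
              branch 1.2.2.2 (add (W -> (W | X))):
                (W -> (W | X)): β-rule — branch into ~W  //  (W | X).
                  branch 1.2.2.2.1 (add ~W):
                    ○ open, literals {U=1, W=0}.
                  branch 1.2.2.2.2 (add (W | X)):
                    (W | X): β-rule — branch into W  //  X.
                      branch 1.2.2.2.2.1 (add W):
                        ○ open, literals {U=1, W=1}.
                      branch 1.2.2.2.2.2 (add X):
                        ○ open, literals {U=1, X=1}.
  branch 2 (add ~((~(X -> ((X | ~X) & ~Z)) | U) -> ((Y <-> ~Y) -> (W -> (W | X)))), ~(Z | U)):
    ~((~(X -> ((X | ~X) & ~Z)) | U) -> ((Y <-> ~Y) -> (W -> (W | X)))): α-rule — add (~(X -> ((X | ~X) & ~Z)) | U), ~((Y <-> ~Y) -> (W -> (W | X))).
    ~(Z | U): α-rule — add ~Z, ~U.
    ~((Y <-> ~Y) -> (W -> (W | X))): α-rule — add (Y <-> ~Y), ~(W -> (W | X)).
    ~(W -> (W | X)): α-rule — add W, ~(W | X).
    ~(W | X): α-rule — add ~W, ~X.
    × closes — contains both W and ~W.
3 branches closed, 11 open.
Each open branch fixes some atoms; the unmentioned ones are free. Counting distinct full assignments: branch {U=0, X=0, Z=1} (W, V, Y) contributes 8 new; branch {Y=1, Z=1} (W, V, U, X) contributes 12 new; branch {Y=0, Z=1} (W, V, U, X) contributes 12 new; branch {W=0, Z=1} (V, Y, U, X) contributes 0 new; branch {W=1, Z=1} (V, Y, U, X) contributes 0 new; branch {X=1, Z=1} (W, V, Y, U) contributes 0 new; branch {U=1, Y=1} (W, V, Z, X) contributes 8 new; branch {U=1, Y=0} (W, V, Z, X) contributes 8 new; branch {U=1, W=0} (V, Y, Z, X) contributes 0 new; branch {U=1, W=1} (V, Y, Z, X) contributes 0 new; branch {U=1, X=1} (W, V, Y, Z) contributes 0 new. Total: 48.

48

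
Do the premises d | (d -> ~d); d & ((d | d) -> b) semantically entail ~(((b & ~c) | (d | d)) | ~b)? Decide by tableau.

Initial set: {T (d | (d -> ~d)); T (d & ((d | d) -> b)); F ~(((b & ~c) | (d | d)) | ~b)}.
T (d & ((d | d) -> b)): α-rule — add T d, T ((d | d) -> b).
T (d | (d -> ~d)): β-rule — branch into T d  //  T (d -> ~d).
  branch 1 (add T d):
    F ~(((b & ~c) | (d | d)) | ~b): β-rule — branch into T ((b & ~c) | (d | d))  //  T ~b.
      branch 1.1 (add T ((b & ~c) | (d | d))):
        T ((d | d) -> b): β-rule — branch into F (d | d)  //  T b.
          branch 1.1.1 (add F (d | d)):
            F (d | d): α-rule — add F d, F d.
            × closes — contains both d and ~d.
          branch 1.1.2 (add T b):
            T ((b & ~c) | (d | d)): β-rule — branch into T (b & ~c)  //  T (d | d).
              branch 1.1.2.1 (add T (b & ~c)):
                T (b & ~c): α-rule — add T b, T ~c.
                ○ open, literals {b=1, c=0, d=1}.
              branch 1.1.2.2 (add T (d | d)):
                T (d | d): β-rule — branch into T d  //  T d.
                  branch 1.1.2.2.1 (add T d):
                    ○ open, literals {b=1, d=1}.
                  branch 1.1.2.2.2 (add T d):
                    ○ open, literals {b=1, d=1}.
      branch 1.2 (add T ~b):
        T ((d | d) -> b): β-rule — branch into F (d | d)  //  T b.
          branch 1.2.1 (add F (d | d)):
            F (d | d): α-rule — add F d, F d.
            × closes — contains both d and ~d.
          branch 1.2.2 (add T b):
            × closes — contains both b and ~b.
  branch 2 (add T (d -> ~d)):
    F ~(((b & ~c) | (d | d)) | ~b): β-rule — branch into T ((b & ~c) | (d | d))  //  T ~b.
      branch 2.1 (add T ((b & ~c) | (d | d))):
        T ((d | d) -> b): β-rule — branch into F (d | d)  //  T b.
          branch 2.1.1 (add F (d | d)):
            F (d | d): α-rule — add F d, F d.
            × closes — contains both d and ~d.
          branch 2.1.2 (add T b):
            T (d -> ~d): β-rule — branch into F d  //  T ~d.
              branch 2.1.2.1 (add F d):
                × closes — contains both d and ~d.
              branch 2.1.2.2 (add T ~d):
                × closes — contains both d and ~d.
      branch 2.2 (add T ~b):
        T ((d | d) -> b): β-rule — branch into F (d | d)  //  T b.
          branch 2.2.1 (add F (d | d)):
            F (d | d): α-rule — add F d, F d.
            × closes — contains both d and ~d.
          branch 2.2.2 (add T b):
            × closes — contains both b and ~b.
8 branches closed, 3 open.
An open branch gives a countermodel: b=1, c=0, d=1 (unmentioned atoms arbitrary); the premises hold there but the conclusion fails.

No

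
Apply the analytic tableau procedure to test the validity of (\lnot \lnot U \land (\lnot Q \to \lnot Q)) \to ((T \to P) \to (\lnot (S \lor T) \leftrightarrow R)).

Not valid

Assume the negation and expand:
Initial set: {\lnot ((\lnot \lnot U \land (\lnot Q \to \lnot Q)) \to ((T \to P) \to (\lnot (S \lor T) \leftrightarrow R)))}.
\lnot ((\lnot \lnot U \land (\lnot Q \to \lnot Q)) \to ((T \to P) \to (\lnot (S \lor T) \leftrightarrow R))): α-rule — add (\lnot \lnot U \land (\lnot Q \to \lnot Q)), \lnot ((T \to P) \to (\lnot (S \lor T) \leftrightarrow R)).
(\lnot \lnot U \land (\lnot Q \to \lnot Q)): α-rule — add \lnot \lnot U, (\lnot Q \to \lnot Q).
\lnot ((T \to P) \to (\lnot (S \lor T) \leftrightarrow R)): α-rule — add (T \to P), \lnot (\lnot (S \lor T) \leftrightarrow R).
\lnot \lnot U: drop double negation, giving U.
(\lnot Q \to \lnot Q): β-rule — branch into \lnot \lnot Q  //  \lnot Q.
  branch 1 (add \lnot \lnot Q):
    (T \to P): β-rule — branch into \lnot T  //  P.
      branch 1.1 (add \lnot T):
        \lnot (\lnot (S \lor T) \leftrightarrow R): β-rule — branch into \lnot (S \lor T), \lnot R  //  \lnot \lnot (S \lor T), R.
          branch 1.1.1 (add \lnot (S \lor T), \lnot R):
            \lnot (S \lor T): α-rule — add \lnot S, \lnot T.
            ○ open, literals {Q=T, R=F, S=F, T=F, U=T}.
          branch 1.1.2 (add \lnot \lnot (S \lor T), R):
            \lnot \lnot (S \lor T): β-rule — branch into S  //  T.
              branch 1.1.2.1 (add S):
                ○ open, literals {Q=T, R=T, S=T, T=F, U=T}.
              branch 1.1.2.2 (add T):
                × closes — contains both T and \lnot T.
      branch 1.2 (add P):
        \lnot (\lnot (S \lor T) \leftrightarrow R): β-rule — branch into \lnot (S \lor T), \lnot R  //  \lnot \lnot (S \lor T), R.
          branch 1.2.1 (add \lnot (S \lor T), \lnot R):
            \lnot (S \lor T): α-rule — add \lnot S, \lnot T.
            ○ open, literals {P=T, Q=T, R=F, S=F, T=F, U=T}.
          branch 1.2.2 (add \lnot \lnot (S \lor T), R):
            \lnot \lnot (S \lor T): β-rule — branch into S  //  T.
              branch 1.2.2.1 (add S):
                ○ open, literals {P=T, Q=T, R=T, S=T, U=T}.
              branch 1.2.2.2 (add T):
                ○ open, literals {P=T, Q=T, R=T, T=T, U=T}.
  branch 2 (add \lnot Q):
    (T \to P): β-rule — branch into \lnot T  //  P.
      branch 2.1 (add \lnot T):
        \lnot (\lnot (S \lor T) \leftrightarrow R): β-rule — branch into \lnot (S \lor T), \lnot R  //  \lnot \lnot (S \lor T), R.
          branch 2.1.1 (add \lnot (S \lor T), \lnot R):
            \lnot (S \lor T): α-rule — add \lnot S, \lnot T.
            ○ open, literals {Q=F, R=F, S=F, T=F, U=T}.
          branch 2.1.2 (add \lnot \lnot (S \lor T), R):
            \lnot \lnot (S \lor T): β-rule — branch into S  //  T.
              branch 2.1.2.1 (add S):
                ○ open, literals {Q=F, R=T, S=T, T=F, U=T}.
              branch 2.1.2.2 (add T):
                × closes — contains both T and \lnot T.
      branch 2.2 (add P):
        \lnot (\lnot (S \lor T) \leftrightarrow R): β-rule — branch into \lnot (S \lor T), \lnot R  //  \lnot \lnot (S \lor T), R.
          branch 2.2.1 (add \lnot (S \lor T), \lnot R):
            \lnot (S \lor T): α-rule — add \lnot S, \lnot T.
            ○ open, literals {P=T, Q=F, R=F, S=F, T=F, U=T}.
          branch 2.2.2 (add \lnot \lnot (S \lor T), R):
            \lnot \lnot (S \lor T): β-rule — branch into S  //  T.
              branch 2.2.2.1 (add S):
                ○ open, literals {P=T, Q=F, R=T, S=T, U=T}.
              branch 2.2.2.2 (add T):
                ○ open, literals {P=T, Q=F, R=T, T=T, U=T}.
2 branches closed, 10 open.
An open branch gives a countermodel: Q=T, R=F, S=F, T=F, U=T (unmentioned atoms arbitrary); under it the original formula is false.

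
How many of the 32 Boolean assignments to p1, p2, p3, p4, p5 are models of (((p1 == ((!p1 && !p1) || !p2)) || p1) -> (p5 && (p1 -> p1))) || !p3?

Initial set: {T ((((p1 == ((!p1 && !p1) || !p2)) || p1) -> (p5 && (p1 -> p1))) || !p3)}.
T ((((p1 == ((!p1 && !p1) || !p2)) || p1) -> (p5 && (p1 -> p1))) || !p3): β-rule — branch into T (((p1 == ((!p1 && !p1) || !p2)) || p1) -> (p5 && (p1 -> p1)))  //  T !p3.
  branch 1 (add T (((p1 == ((!p1 && !p1) || !p2)) || p1) -> (p5 && (p1 -> p1)))):
    T (((p1 == ((!p1 && !p1) || !p2)) || p1) -> (p5 && (p1 -> p1))): β-rule — branch into F ((p1 == ((!p1 && !p1) || !p2)) || p1)  //  T (p5 && (p1 -> p1)).
      branch 1.1 (add F ((p1 == ((!p1 && !p1) || !p2)) || p1)):
        F ((p1 == ((!p1 && !p1) || !p2)) || p1): α-rule — add F (p1 == ((!p1 && !p1) || !p2)), F p1.
        F (p1 == ((!p1 && !p1) || !p2)): β-rule — branch into T p1, F ((!p1 && !p1) || !p2)  //  F p1, T ((!p1 && !p1) || !p2).
          branch 1.1.1 (add T p1, F ((!p1 && !p1) || !p2)):
            × closes — contains both p1 and !p1.
          branch 1.1.2 (add F p1, T ((!p1 && !p1) || !p2)):
            T ((!p1 && !p1) || !p2): β-rule — branch into T (!p1 && !p1)  //  T !p2.
              branch 1.1.2.1 (add T (!p1 && !p1)):
                T (!p1 && !p1): α-rule — add T !p1, T !p1.
                ○ open, literals {p1=false}.
              branch 1.1.2.2 (add T !p2):
                ○ open, literals {p1=false, p2=false}.
      branch 1.2 (add T (p5 && (p1 -> p1))):
        T (p5 && (p1 -> p1)): α-rule — add T p5, T (p1 -> p1).
        T (p1 -> p1): β-rule — branch into F p1  //  T p1.
          branch 1.2.1 (add F p1):
            ○ open, literals {p1=false, p5=true}.
          branch 1.2.2 (add T p1):
            ○ open, literals {p1=true, p5=true}.
  branch 2 (add T !p3):
    ○ open, literals {p3=false}.
1 branch closed, 5 open.
Each open branch fixes some atoms; the unmentioned ones are free. Counting distinct full assignments: branch {p1=false} (p2, p3, p4, p5) contributes 16 new; branch {p1=false, p2=false} (p3, p4, p5) contributes 0 new; branch {p1=false, p5=true} (p2, p3, p4) contributes 0 new; branch {p1=true, p5=true} (p2, p3, p4) contributes 8 new; branch {p3=false} (p1, p2, p4, p5) contributes 4 new. Total: 28.

28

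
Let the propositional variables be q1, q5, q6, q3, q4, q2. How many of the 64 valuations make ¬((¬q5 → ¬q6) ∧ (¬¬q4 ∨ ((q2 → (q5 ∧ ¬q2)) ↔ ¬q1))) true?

Initial set: {¬((¬q5 → ¬q6) ∧ (¬¬q4 ∨ ((q2 → (q5 ∧ ¬q2)) ↔ ¬q1)))}.
¬((¬q5 → ¬q6) ∧ (¬¬q4 ∨ ((q2 → (q5 ∧ ¬q2)) ↔ ¬q1))): β-rule — branch into ¬(¬q5 → ¬q6)  //  ¬(¬¬q4 ∨ ((q2 → (q5 ∧ ¬q2)) ↔ ¬q1)).
  branch 1 (add ¬(¬q5 → ¬q6)):
    ¬(¬q5 → ¬q6): α-rule — add ¬q5, ¬¬q6.
    ○ open, literals {q5=false, q6=true}.
  branch 2 (add ¬(¬¬q4 ∨ ((q2 → (q5 ∧ ¬q2)) ↔ ¬q1))):
    ¬(¬¬q4 ∨ ((q2 → (q5 ∧ ¬q2)) ↔ ¬q1)): α-rule — add ¬¬¬q4, ¬((q2 → (q5 ∧ ¬q2)) ↔ ¬q1).
    ¬¬¬q4: drop double negation, giving ¬q4.
    ¬((q2 → (q5 ∧ ¬q2)) ↔ ¬q1): β-rule — branch into (q2 → (q5 ∧ ¬q2)), ¬¬q1  //  ¬(q2 → (q5 ∧ ¬q2)), ¬q1.
      branch 2.1 (add (q2 → (q5 ∧ ¬q2)), ¬¬q1):
        (q2 → (q5 ∧ ¬q2)): β-rule — branch into ¬q2  //  (q5 ∧ ¬q2).
          branch 2.1.1 (add ¬q2):
            ○ open, literals {q1=true, q2=false, q4=false}.
          branch 2.1.2 (add (q5 ∧ ¬q2)):
            (q5 ∧ ¬q2): α-rule — add q5, ¬q2.
            ○ open, literals {q1=true, q2=false, q4=false, q5=true}.
      branch 2.2 (add ¬(q2 → (q5 ∧ ¬q2)), ¬q1):
        ¬(q2 → (q5 ∧ ¬q2)): α-rule — add q2, ¬(q5 ∧ ¬q2).
        ¬(q5 ∧ ¬q2): β-rule — branch into ¬q5  //  ¬¬q2.
          branch 2.2.1 (add ¬q5):
            ○ open, literals {q1=false, q2=true, q4=false, q5=false}.
          branch 2.2.2 (add ¬¬q2):
            ○ open, literals {q1=false, q2=true, q4=false}.
0 branches closed, 5 open.
Each open branch fixes some atoms; the unmentioned ones are free. Counting distinct full assignments: branch {q5=false, q6=true} (q1, q3, q4, q2) contributes 16 new; branch {q1=true, q2=false, q4=false} (q5, q6, q3) contributes 6 new; branch {q1=true, q2=false, q4=false, q5=true} (q6, q3) contributes 0 new; branch {q1=false, q2=true, q4=false, q5=false} (q6, q3) contributes 2 new; branch {q1=false, q2=true, q4=false} (q5, q6, q3) contributes 4 new. Total: 28.

28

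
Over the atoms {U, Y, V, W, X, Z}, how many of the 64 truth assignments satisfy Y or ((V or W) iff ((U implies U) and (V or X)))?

56

Initial set: {(Y or ((V or W) iff ((U implies U) and (V or X))))}.
(Y or ((V or W) iff ((U implies U) and (V or X)))): β-rule — branch into Y  //  ((V or W) iff ((U implies U) and (V or X))).
  branch 1 (add Y):
    ○ open, literals {Y=T}.
  branch 2 (add ((V or W) iff ((U implies U) and (V or X)))):
    ((V or W) iff ((U implies U) and (V or X))): β-rule — branch into (V or W), ((U implies U) and (V or X))  //  not (V or W), not ((U implies U) and (V or X)).
      branch 2.1 (add (V or W), ((U implies U) and (V or X))):
        ((U implies U) and (V or X)): α-rule — add (U implies U), (V or X).
        (V or W): β-rule — branch into V  //  W.
          branch 2.1.1 (add V):
            (U implies U): β-rule — branch into not U  //  U.
              branch 2.1.1.1 (add not U):
                (V or X): β-rule — branch into V  //  X.
                  branch 2.1.1.1.1 (add V):
                    ○ open, literals {U=F, V=T}.
                  branch 2.1.1.1.2 (add X):
                    ○ open, literals {U=F, V=T, X=T}.
              branch 2.1.1.2 (add U):
                (V or X): β-rule — branch into V  //  X.
                  branch 2.1.1.2.1 (add V):
                    ○ open, literals {U=T, V=T}.
                  branch 2.1.1.2.2 (add X):
                    ○ open, literals {U=T, V=T, X=T}.
          branch 2.1.2 (add W):
            (U implies U): β-rule — branch into not U  //  U.
              branch 2.1.2.1 (add not U):
                (V or X): β-rule — branch into V  //  X.
                  branch 2.1.2.1.1 (add V):
                    ○ open, literals {U=F, V=T, W=T}.
                  branch 2.1.2.1.2 (add X):
                    ○ open, literals {U=F, W=T, X=T}.
              branch 2.1.2.2 (add U):
                (V or X): β-rule — branch into V  //  X.
                  branch 2.1.2.2.1 (add V):
                    ○ open, literals {U=T, V=T, W=T}.
                  branch 2.1.2.2.2 (add X):
                    ○ open, literals {U=T, W=T, X=T}.
      branch 2.2 (add not (V or W), not ((U implies U) and (V or X))):
        not (V or W): α-rule — add not V, not W.
        not ((U implies U) and (V or X)): β-rule — branch into not (U implies U)  //  not (V or X).
          branch 2.2.1 (add not (U implies U)):
            not (U implies U): α-rule — add U, not U.
            × closes — contains both U and not U.
          branch 2.2.2 (add not (V or X)):
            not (V or X): α-rule — add not V, not X.
            ○ open, literals {V=F, W=F, X=F}.
1 branch closed, 10 open.
Each open branch fixes some atoms; the unmentioned ones are free. Counting distinct full assignments: branch {Y=T} (U, V, W, X, Z) contributes 32 new; branch {U=F, V=T} (Y, W, X, Z) contributes 8 new; branch {U=F, V=T, X=T} (Y, W, Z) contributes 0 new; branch {U=T, V=T} (Y, W, X, Z) contributes 8 new; branch {U=T, V=T, X=T} (Y, W, Z) contributes 0 new; branch {U=F, V=T, W=T} (Y, X, Z) contributes 0 new; branch {U=F, W=T, X=T} (Y, V, Z) contributes 2 new; branch {U=T, V=T, W=T} (Y, X, Z) contributes 0 new; branch {U=T, W=T, X=T} (Y, V, Z) contributes 2 new; branch {V=F, W=F, X=F} (U, Y, Z) contributes 4 new. Total: 56.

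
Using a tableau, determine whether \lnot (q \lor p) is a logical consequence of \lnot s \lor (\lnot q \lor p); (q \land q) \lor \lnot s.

No

Initial set: {T (\lnot s \lor (\lnot q \lor p)); T ((q \land q) \lor \lnot s); F \lnot (q \lor p)}.
T (\lnot s \lor (\lnot q \lor p)): β-rule — branch into T \lnot s  //  T (\lnot q \lor p).
  branch 1 (add T \lnot s):
    T ((q \land q) \lor \lnot s): β-rule — branch into T (q \land q)  //  T \lnot s.
      branch 1.1 (add T (q \land q)):
        T (q \land q): α-rule — add T q, T q.
        F \lnot (q \lor p): β-rule — branch into T q  //  T p.
          branch 1.1.1 (add T q):
            ○ open, literals {q=true, s=false}.
          branch 1.1.2 (add T p):
            ○ open, literals {p=true, q=true, s=false}.
      branch 1.2 (add T \lnot s):
        F \lnot (q \lor p): β-rule — branch into T q  //  T p.
          branch 1.2.1 (add T q):
            ○ open, literals {q=true, s=false}.
          branch 1.2.2 (add T p):
            ○ open, literals {p=true, s=false}.
  branch 2 (add T (\lnot q \lor p)):
    T ((q \land q) \lor \lnot s): β-rule — branch into T (q \land q)  //  T \lnot s.
      branch 2.1 (add T (q \land q)):
        T (q \land q): α-rule — add T q, T q.
        F \lnot (q \lor p): β-rule — branch into T q  //  T p.
          branch 2.1.1 (add T q):
            T (\lnot q \lor p): β-rule — branch into T \lnot q  //  T p.
              branch 2.1.1.1 (add T \lnot q):
                × closes — contains both q and \lnot q.
              branch 2.1.1.2 (add T p):
                ○ open, literals {p=true, q=true}.
          branch 2.1.2 (add T p):
            T (\lnot q \lor p): β-rule — branch into T \lnot q  //  T p.
              branch 2.1.2.1 (add T \lnot q):
                × closes — contains both q and \lnot q.
              branch 2.1.2.2 (add T p):
                ○ open, literals {p=true, q=true}.
      branch 2.2 (add T \lnot s):
        F \lnot (q \lor p): β-rule — branch into T q  //  T p.
          branch 2.2.1 (add T q):
            T (\lnot q \lor p): β-rule — branch into T \lnot q  //  T p.
              branch 2.2.1.1 (add T \lnot q):
                × closes — contains both q and \lnot q.
              branch 2.2.1.2 (add T p):
                ○ open, literals {p=true, q=true, s=false}.
          branch 2.2.2 (add T p):
            T (\lnot q \lor p): β-rule — branch into T \lnot q  //  T p.
              branch 2.2.2.1 (add T \lnot q):
                ○ open, literals {p=true, q=false, s=false}.
              branch 2.2.2.2 (add T p):
                ○ open, literals {p=true, s=false}.
3 branches closed, 9 open.
An open branch gives a countermodel: q=true, s=false (unmentioned atoms arbitrary); the premises hold there but the conclusion fails.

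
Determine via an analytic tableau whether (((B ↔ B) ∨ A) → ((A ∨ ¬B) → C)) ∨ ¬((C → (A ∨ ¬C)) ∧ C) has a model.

Initial set: {((((B ↔ B) ∨ A) → ((A ∨ ¬B) → C)) ∨ ¬((C → (A ∨ ¬C)) ∧ C))}.
((((B ↔ B) ∨ A) → ((A ∨ ¬B) → C)) ∨ ¬((C → (A ∨ ¬C)) ∧ C)): β-rule — branch into (((B ↔ B) ∨ A) → ((A ∨ ¬B) → C))  //  ¬((C → (A ∨ ¬C)) ∧ C).
  branch 1 (add (((B ↔ B) ∨ A) → ((A ∨ ¬B) → C))):
    (((B ↔ B) ∨ A) → ((A ∨ ¬B) → C)): β-rule — branch into ¬((B ↔ B) ∨ A)  //  ((A ∨ ¬B) → C).
      branch 1.1 (add ¬((B ↔ B) ∨ A)):
        ¬((B ↔ B) ∨ A): α-rule — add ¬(B ↔ B), ¬A.
        ¬(B ↔ B): β-rule — branch into B, ¬B  //  ¬B, B.
          branch 1.1.1 (add B, ¬B):
            × closes — contains both B and ¬B.
          branch 1.1.2 (add ¬B, B):
            × closes — contains both B and ¬B.
      branch 1.2 (add ((A ∨ ¬B) → C)):
        ((A ∨ ¬B) → C): β-rule — branch into ¬(A ∨ ¬B)  //  C.
          branch 1.2.1 (add ¬(A ∨ ¬B)):
            ¬(A ∨ ¬B): α-rule — add ¬A, ¬¬B.
            ○ open, literals {A=0, B=1}.
          branch 1.2.2 (add C):
            ○ open, literals {C=1}.
  branch 2 (add ¬((C → (A ∨ ¬C)) ∧ C)):
    ¬((C → (A ∨ ¬C)) ∧ C): β-rule — branch into ¬(C → (A ∨ ¬C))  //  ¬C.
      branch 2.1 (add ¬(C → (A ∨ ¬C))):
        ¬(C → (A ∨ ¬C)): α-rule — add C, ¬(A ∨ ¬C).
        ¬(A ∨ ¬C): α-rule — add ¬A, ¬¬C.
        ○ open, literals {A=0, C=1}.
      branch 2.2 (add ¬C):
        ○ open, literals {C=0}.
2 branches closed, 4 open.
An open branch gives a satisfying assignment: A=0, B=1.

Satisfiable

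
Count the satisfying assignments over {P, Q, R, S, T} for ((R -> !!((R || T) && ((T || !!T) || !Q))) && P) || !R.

Initial set: {T (((R -> !!((R || T) && ((T || !!T) || !Q))) && P) || !R)}.
T (((R -> !!((R || T) && ((T || !!T) || !Q))) && P) || !R): β-rule — branch into T ((R -> !!((R || T) && ((T || !!T) || !Q))) && P)  //  T !R.
  branch 1 (add T ((R -> !!((R || T) && ((T || !!T) || !Q))) && P)):
    T ((R -> !!((R || T) && ((T || !!T) || !Q))) && P): α-rule — add T (R -> !!((R || T) && ((T || !!T) || !Q))), T P.
    T (R -> !!((R || T) && ((T || !!T) || !Q))): β-rule — branch into F R  //  T !!((R || T) && ((T || !!T) || !Q)).
      branch 1.1 (add F R):
        ○ open, literals {P=1, R=0}.
      branch 1.2 (add T !!((R || T) && ((T || !!T) || !Q))):
        T !!((R || T) && ((T || !!T) || !Q)): drop double negation, giving T ((R || T) && ((T || !!T) || !Q)).
        T ((R || T) && ((T || !!T) || !Q)): α-rule — add T (R || T), T ((T || !!T) || !Q).
        T (R || T): β-rule — branch into T R  //  T T.
          branch 1.2.1 (add T R):
            T ((T || !!T) || !Q): β-rule — branch into T (T || !!T)  //  T !Q.
              branch 1.2.1.1 (add T (T || !!T)):
                T (T || !!T): β-rule — branch into T T  //  T !!T.
                  branch 1.2.1.1.1 (add T T):
                    ○ open, literals {P=1, R=1, T=1}.
                  branch 1.2.1.1.2 (add T !!T):
                    T !!T: drop double negation, giving T T.
                    ○ open, literals {P=1, R=1, T=1}.
              branch 1.2.1.2 (add T !Q):
                ○ open, literals {P=1, Q=0, R=1}.
          branch 1.2.2 (add T T):
            T ((T || !!T) || !Q): β-rule — branch into T (T || !!T)  //  T !Q.
              branch 1.2.2.1 (add T (T || !!T)):
                T (T || !!T): β-rule — branch into T T  //  T !!T.
                  branch 1.2.2.1.1 (add T T):
                    ○ open, literals {P=1, T=1}.
                  branch 1.2.2.1.2 (add T !!T):
                    T !!T: drop double negation, giving T T.
                    ○ open, literals {P=1, T=1}.
              branch 1.2.2.2 (add T !Q):
                ○ open, literals {P=1, Q=0, T=1}.
  branch 2 (add T !R):
    ○ open, literals {R=0}.
0 branches closed, 8 open.
Each open branch fixes some atoms; the unmentioned ones are free. Counting distinct full assignments: branch {P=1, R=0} (Q, S, T) contributes 8 new; branch {P=1, R=1, T=1} (Q, S) contributes 4 new; branch {P=1, R=1, T=1} (Q, S) contributes 0 new; branch {P=1, Q=0, R=1} (S, T) contributes 2 new; branch {P=1, T=1} (Q, R, S) contributes 0 new; branch {P=1, T=1} (Q, R, S) contributes 0 new; branch {P=1, Q=0, T=1} (R, S) contributes 0 new; branch {R=0} (P, Q, S, T) contributes 8 new. Total: 22.

22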